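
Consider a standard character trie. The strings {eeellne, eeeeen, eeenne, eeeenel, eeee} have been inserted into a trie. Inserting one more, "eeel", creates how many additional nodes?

"eeel" is already a full path in the trie; only an end-marker is added.
No new nodes are needed: 0.

0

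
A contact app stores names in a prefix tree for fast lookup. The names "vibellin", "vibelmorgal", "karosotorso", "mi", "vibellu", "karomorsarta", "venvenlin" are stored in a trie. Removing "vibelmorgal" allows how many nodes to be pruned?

A node on "vibelmorgal"'s path can go only if nothing else ends at it or branches off below it.
The suffix "morgal" (6 nodes) is used only by "vibelmorgal"; the node for "vibel" still has the child "l", so pruning stops there.
Nodes removed: 6

6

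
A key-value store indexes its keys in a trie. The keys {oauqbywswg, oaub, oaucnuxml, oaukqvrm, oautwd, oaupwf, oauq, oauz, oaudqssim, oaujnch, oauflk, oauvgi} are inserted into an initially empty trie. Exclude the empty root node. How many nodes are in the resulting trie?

45

Trace insertions, counting only characters that open a new branch:
  "oauqbywswg" → 10 new (o, a, u, q, b, y, w, s, w, g)
  "oaub" → prefix "oau" already present; 1 new (b)
  "oaucnuxml" → prefix "oau" already present; 6 new (c, n, u, x, m, l)
  "oaukqvrm" → prefix "oau" already present; 5 new (k, q, v, r, m)
  "oautwd" → prefix "oau" already present; 3 new (t, w, d)
  "oaupwf" → prefix "oau" already present; 3 new (p, w, f)
  "oauq" → prefix "oauq" already present; 0 new (none)
  "oauz" → prefix "oau" already present; 1 new (z)
  "oaudqssim" → prefix "oau" already present; 6 new (d, q, s, s, i, m)
  "oaujnch" → prefix "oau" already present; 4 new (j, n, c, h)
  "oauflk" → prefix "oau" already present; 3 new (f, l, k)
  "oauvgi" → prefix "oau" already present; 3 new (v, g, i)
Total nodes = 10 + 1 + 6 + 5 + 3 + 3 + 0 + 1 + 6 + 4 + 3 + 3 = 45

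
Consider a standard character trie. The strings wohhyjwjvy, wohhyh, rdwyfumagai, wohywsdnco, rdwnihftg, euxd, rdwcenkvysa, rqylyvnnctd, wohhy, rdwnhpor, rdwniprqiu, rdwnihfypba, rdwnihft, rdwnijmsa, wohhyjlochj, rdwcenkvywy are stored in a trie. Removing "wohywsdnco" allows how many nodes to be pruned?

A node on "wohywsdnco"'s path can go only if nothing else ends at it or branches off below it.
The suffix "ywsdnco" (7 nodes) is used only by "wohywsdnco"; the node for "woh" still has the child "h", so pruning stops there.
Nodes removed: 7

7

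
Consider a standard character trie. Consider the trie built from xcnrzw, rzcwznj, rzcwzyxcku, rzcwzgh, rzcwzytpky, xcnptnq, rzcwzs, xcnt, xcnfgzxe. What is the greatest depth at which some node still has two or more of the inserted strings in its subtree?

6

The deepest shared node is where two words last agree before diverging.
e.g. "rzcwzytpky" and "rzcwzyxcku" share the prefix "rzcwzy" of length 6; no pair shares a longer one.
Longest shared-prefix length: 6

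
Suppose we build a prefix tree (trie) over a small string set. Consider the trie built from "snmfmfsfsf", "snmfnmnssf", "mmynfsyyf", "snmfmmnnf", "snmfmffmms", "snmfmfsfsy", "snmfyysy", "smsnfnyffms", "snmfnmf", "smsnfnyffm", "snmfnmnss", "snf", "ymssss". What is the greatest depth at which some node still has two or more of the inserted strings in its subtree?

10

Equivalently: take the maximum, over all pairs, of their longest common prefix length.
e.g. "smsnfnyffm" and "smsnfnyffms" share the prefix "smsnfnyffm" of length 10; no pair shares a longer one.
Longest shared-prefix length: 10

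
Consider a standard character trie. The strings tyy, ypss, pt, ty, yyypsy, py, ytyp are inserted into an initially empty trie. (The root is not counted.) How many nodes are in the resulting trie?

Trie structure (* marks end of a word):
(root)
├─ p
│  ├─ t *
│  └─ y *
├─ t
│  └─ y *
│     └─ y *
└─ y
   ├─ p
   │  └─ s
   │     └─ s *
   ├─ t
   │  └─ y
   │     └─ p *
   └─ y
      └─ y
         └─ p
            └─ s
               └─ y *
Counting every labelled node above: 18.

18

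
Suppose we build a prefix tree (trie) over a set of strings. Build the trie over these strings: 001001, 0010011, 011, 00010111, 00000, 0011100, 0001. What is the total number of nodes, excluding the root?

Trie structure (* marks end of a word):
(root)
└─ 0
   ├─ 0
   │  ├─ 0
   │  │  ├─ 0
   │  │  │  └─ 0 *
   │  │  └─ 1 *
   │  │     └─ 0
   │  │        └─ 1
   │  │           └─ 1
   │  │              └─ 1 *
   │  └─ 1
   │     ├─ 0
   │     │  └─ 0
   │     │     └─ 1 *
   │     │        └─ 1 *
   │     └─ 1
   │        └─ 1
   │           └─ 0
   │              └─ 0 *
   └─ 1
      └─ 1 *
Counting every labelled node above: 21.

21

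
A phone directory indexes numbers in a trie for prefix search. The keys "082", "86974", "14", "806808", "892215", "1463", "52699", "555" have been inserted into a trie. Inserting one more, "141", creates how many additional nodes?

The longest prefix of "141" already in the trie is "14" (length 2).
So 3 − 2 = 1 new nodes.

1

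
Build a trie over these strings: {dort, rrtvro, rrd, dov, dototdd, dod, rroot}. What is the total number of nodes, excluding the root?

21

Count nodes per top-level branch (shared prefixes stored once):
  'd'-branch (dod, dort, dototdd, dov): 11 nodes
  'r'-branch (rrd, rroot, rrtvro): 10 nodes
Sum: 21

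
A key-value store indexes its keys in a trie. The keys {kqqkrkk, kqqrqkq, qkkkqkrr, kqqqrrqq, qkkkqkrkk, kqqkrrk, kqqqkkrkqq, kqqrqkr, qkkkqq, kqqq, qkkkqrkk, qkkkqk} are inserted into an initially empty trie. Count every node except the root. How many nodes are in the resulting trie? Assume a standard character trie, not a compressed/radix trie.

39

Trie structure (* marks end of a word):
(root)
├─ k
│  └─ q
│     └─ q
│        ├─ k
│        │  └─ r
│        │     ├─ k
│        │     │  └─ k *
│        │     └─ r
│        │        └─ k *
│        ├─ q *
│        │  ├─ k
│        │  │  └─ k
│        │  │     └─ r
│        │  │        └─ k
│        │  │           └─ q
│        │  │              └─ q *
│        │  └─ r
│        │     └─ r
│        │        └─ q
│        │           └─ q *
│        └─ r
│           └─ q
│              └─ k
│                 ├─ q *
│                 └─ r *
└─ q
   └─ k
      └─ k
         └─ k
            └─ q
               ├─ k *
               │  └─ r
               │     ├─ k
               │     │  └─ k *
               │     └─ r *
               ├─ q *
               └─ r
                  └─ k
                     └─ k *
Counting every labelled node above: 39.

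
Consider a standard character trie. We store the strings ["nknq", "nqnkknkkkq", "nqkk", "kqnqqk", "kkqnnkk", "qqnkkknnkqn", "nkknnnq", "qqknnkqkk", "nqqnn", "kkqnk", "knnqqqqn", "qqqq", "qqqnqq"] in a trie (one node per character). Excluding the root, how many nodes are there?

66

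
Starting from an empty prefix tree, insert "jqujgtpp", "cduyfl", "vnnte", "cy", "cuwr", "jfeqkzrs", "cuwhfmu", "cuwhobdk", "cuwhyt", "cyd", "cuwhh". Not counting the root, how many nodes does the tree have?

Count nodes per top-level branch (shared prefixes stored once):
  'c'-branch (cduyfl, cuwhfmu, cuwhh, cuwhobdk, cuwhyt, cuwr, cy, cyd): 22 nodes
  'j'-branch (jfeqkzrs, jqujgtpp): 15 nodes
  'v'-branch (vnnte): 5 nodes
Sum: 42

42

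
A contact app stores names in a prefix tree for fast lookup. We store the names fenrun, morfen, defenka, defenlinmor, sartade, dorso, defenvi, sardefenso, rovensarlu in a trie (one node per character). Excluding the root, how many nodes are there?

For each word, the new-node count is its length minus the longest prefix already in the trie:
  "fenrun" → 6 new (f, e, n, r, u, n)
  "morfen" → 6 new (m, o, r, f, e, n)
  "defenka" → 7 new (d, e, f, e, n, k, a)
  "defenlinmor" → prefix "defen" already present; 6 new (l, i, n, m, o, r)
  "sartade" → 7 new (s, a, r, t, a, d, e)
  "dorso" → prefix "d" already present; 4 new (o, r, s, o)
  "defenvi" → prefix "defen" already present; 2 new (v, i)
  "sardefenso" → prefix "sar" already present; 7 new (d, e, f, e, n, s, o)
  "rovensarlu" → 10 new (r, o, v, e, n, s, a, r, l, u)
Total nodes = 6 + 6 + 7 + 6 + 7 + 4 + 2 + 7 + 10 = 55

55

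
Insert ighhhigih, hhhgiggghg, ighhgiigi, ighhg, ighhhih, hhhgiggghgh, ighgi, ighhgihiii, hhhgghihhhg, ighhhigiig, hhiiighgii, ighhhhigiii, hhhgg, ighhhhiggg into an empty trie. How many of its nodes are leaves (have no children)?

11

Leaves are exactly the stored words that no other stored word extends.
Those words: "hhhgghihhhg", "hhhgiggghgh", "hhiiighgii", "ighgi", "ighhgihiii", "ighhgiigi", "ighhhhiggg", "ighhhhigiii", "ighhhigih", "ighhhigiig", "ighhhih"
Leaf count: 11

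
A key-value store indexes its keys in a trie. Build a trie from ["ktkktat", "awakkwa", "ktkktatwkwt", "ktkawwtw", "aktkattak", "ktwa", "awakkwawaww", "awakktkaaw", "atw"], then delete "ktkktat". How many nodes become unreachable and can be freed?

0

A node on "ktkktat"'s path can go only if nothing else ends at it or branches off below it.
Every node on "ktkktat" is still needed (e.g. by "ktkktatwkwt"), so nothing is freed.
Nodes removed: 0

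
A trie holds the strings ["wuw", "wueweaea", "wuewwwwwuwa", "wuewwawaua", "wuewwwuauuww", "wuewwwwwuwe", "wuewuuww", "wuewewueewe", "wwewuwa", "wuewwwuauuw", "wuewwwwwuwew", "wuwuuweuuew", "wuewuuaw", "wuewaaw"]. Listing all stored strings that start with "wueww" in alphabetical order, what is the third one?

wuewwwuauuww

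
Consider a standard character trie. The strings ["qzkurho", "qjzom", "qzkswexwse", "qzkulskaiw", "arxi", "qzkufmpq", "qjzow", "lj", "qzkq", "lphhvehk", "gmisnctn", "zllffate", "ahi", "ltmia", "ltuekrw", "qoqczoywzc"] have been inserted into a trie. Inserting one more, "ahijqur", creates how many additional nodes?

4

The longest prefix of "ahijqur" already in the trie is "ahi" (length 3).
So 7 − 3 = 4 new nodes.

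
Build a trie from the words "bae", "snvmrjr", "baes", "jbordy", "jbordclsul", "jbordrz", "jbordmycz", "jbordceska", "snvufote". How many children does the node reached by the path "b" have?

Walk "b" from the root, arriving at one node.
Characters that immediately follow "b" among the stored strings: {a}.
That node has 1 child edge.

1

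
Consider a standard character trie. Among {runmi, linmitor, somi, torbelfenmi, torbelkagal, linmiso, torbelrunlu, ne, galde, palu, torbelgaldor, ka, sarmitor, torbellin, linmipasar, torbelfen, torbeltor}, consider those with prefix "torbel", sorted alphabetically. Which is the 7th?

Filter for "torbel…" and sort: "torbelfen", "torbelfenmi", "torbelgaldor", "torbelkagal", "torbellin", "torbelrunlu", "torbeltor"
Position 7: torbeltor

torbeltor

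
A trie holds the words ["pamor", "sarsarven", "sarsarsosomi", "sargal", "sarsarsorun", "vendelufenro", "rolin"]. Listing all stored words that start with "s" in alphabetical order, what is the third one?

Filter for "s…" and sort: "sargal", "sarsarsorun", "sarsarsosomi", "sarsarven"
The 3rd is sarsarsosomi.

sarsarsosomi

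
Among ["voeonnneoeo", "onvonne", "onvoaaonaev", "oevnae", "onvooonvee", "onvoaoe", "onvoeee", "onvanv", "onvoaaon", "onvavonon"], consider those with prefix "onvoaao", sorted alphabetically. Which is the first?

Filter for "onvoaao…" and sort: "onvoaaon", "onvoaaonaev"
Position 1: onvoaaon

onvoaaon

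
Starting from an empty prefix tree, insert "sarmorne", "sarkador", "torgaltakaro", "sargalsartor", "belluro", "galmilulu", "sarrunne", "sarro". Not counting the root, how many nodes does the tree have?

56

Insert word by word; a character creates a node only if that edge doesn't already exist:
  "sarmorne" → 8 new (s, a, r, m, o, r, n, e)
  "sarkador" → prefix "sar" already present; 5 new (k, a, d, o, r)
  "torgaltakaro" → 12 new (t, o, r, g, a, l, t, a, k, a, r, o)
  "sargalsartor" → prefix "sar" already present; 9 new (g, a, l, s, a, r, t, o, r)
  "belluro" → 7 new (b, e, l, l, u, r, o)
  "galmilulu" → 9 new (g, a, l, m, i, l, u, l, u)
  "sarrunne" → prefix "sar" already present; 5 new (r, u, n, n, e)
  "sarro" → prefix "sarr" already present; 1 new (o)
Total nodes = 8 + 5 + 12 + 9 + 7 + 9 + 5 + 1 = 56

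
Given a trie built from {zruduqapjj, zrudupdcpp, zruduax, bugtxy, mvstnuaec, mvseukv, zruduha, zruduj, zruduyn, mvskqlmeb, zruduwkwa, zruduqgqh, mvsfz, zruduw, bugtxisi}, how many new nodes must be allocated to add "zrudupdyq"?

2

The longest prefix of "zrudupdyq" already in the trie is "zrudupd" (length 7).
Each of the 2 remaining characters creates one node.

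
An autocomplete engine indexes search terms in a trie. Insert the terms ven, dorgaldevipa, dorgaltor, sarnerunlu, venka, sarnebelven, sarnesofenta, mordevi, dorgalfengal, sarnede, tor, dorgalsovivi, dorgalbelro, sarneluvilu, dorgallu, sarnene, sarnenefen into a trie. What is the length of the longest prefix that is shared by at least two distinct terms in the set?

7

Equivalently: take the maximum, over all pairs, of their longest common prefix length.
e.g. "sarnene" and "sarnenefen" share the prefix "sarnene" of length 7; no pair shares a longer one.
Longest shared-prefix length: 7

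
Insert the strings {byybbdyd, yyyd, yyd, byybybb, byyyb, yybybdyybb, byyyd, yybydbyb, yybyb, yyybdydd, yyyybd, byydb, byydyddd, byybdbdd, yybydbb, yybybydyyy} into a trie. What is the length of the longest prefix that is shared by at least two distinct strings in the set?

Look for the deepest trie node that still has at least two words in its subtree.
e.g. "yybydbb" and "yybydbyb" share the prefix "yybydb" of length 6; no pair shares a longer one.
Longest shared-prefix length: 6

6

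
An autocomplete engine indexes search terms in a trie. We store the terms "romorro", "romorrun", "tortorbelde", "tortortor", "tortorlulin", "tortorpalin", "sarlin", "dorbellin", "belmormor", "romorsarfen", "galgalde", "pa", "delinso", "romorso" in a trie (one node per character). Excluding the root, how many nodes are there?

80

Count nodes per top-level branch (shared prefixes stored once):
  'b'-branch (belmormor): 9 nodes
  'd'-branch (delinso, dorbellin): 15 nodes
  'g'-branch (galgalde): 8 nodes
  'p'-branch (pa): 2 nodes
  'r'-branch (romorro, romorrun, romorsarfen, romorso): 16 nodes
  's'-branch (sarlin): 6 nodes
  't'-branch (tortorbelde, tortorlulin, tortorpalin, tortortor): 24 nodes
Sum: 80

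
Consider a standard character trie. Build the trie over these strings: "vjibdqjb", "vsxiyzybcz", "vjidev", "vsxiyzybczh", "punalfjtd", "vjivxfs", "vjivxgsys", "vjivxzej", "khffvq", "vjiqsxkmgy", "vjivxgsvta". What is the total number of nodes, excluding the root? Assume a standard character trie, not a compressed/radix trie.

57

Count nodes per top-level branch (shared prefixes stored once):
  'k'-branch (khffvq): 6 nodes
  'p'-branch (punalfjtd): 9 nodes
  'v'-branch (vjibdqjb, vjidev, vjiqsxkmgy, vjivxfs, vjivxgsvta, vjivxgsys, vjivxzej, vsxiyzybcz, vsxiyzybczh): 42 nodes
Sum: 57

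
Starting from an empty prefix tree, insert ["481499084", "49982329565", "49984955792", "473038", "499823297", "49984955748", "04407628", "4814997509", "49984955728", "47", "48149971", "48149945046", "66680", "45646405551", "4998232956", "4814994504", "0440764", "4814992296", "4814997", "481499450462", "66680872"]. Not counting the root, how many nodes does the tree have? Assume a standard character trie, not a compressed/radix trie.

78

Count nodes per top-level branch (shared prefixes stored once):
  '0'-branch (04407628, 0440764): 9 nodes
  '4'-branch (45646405551, 47, 473038, 481499084, 4814992296, 4814994504, 48149945046, 481499450462, 4814997, 48149971, 4814997509, 4998232956, 49982329565, 499823297, 49984955728, 49984955748, 49984955792): 61 nodes
  '6'-branch (66680, 66680872): 8 nodes
Sum: 78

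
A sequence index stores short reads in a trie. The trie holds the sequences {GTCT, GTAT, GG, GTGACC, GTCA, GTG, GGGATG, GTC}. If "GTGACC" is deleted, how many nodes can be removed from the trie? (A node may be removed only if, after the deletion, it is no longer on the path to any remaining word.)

3

After clearing the end-marker at "GTGACC", prune upward until reaching a node still needed by another word.
The suffix "ACC" (3 nodes) is used only by "GTGACC"; "GTG" is itself a stored word, so pruning stops there.
Nodes removed: 3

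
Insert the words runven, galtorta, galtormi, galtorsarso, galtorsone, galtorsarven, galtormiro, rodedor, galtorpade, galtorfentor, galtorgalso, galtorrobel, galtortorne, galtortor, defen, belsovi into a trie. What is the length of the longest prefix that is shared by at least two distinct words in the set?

9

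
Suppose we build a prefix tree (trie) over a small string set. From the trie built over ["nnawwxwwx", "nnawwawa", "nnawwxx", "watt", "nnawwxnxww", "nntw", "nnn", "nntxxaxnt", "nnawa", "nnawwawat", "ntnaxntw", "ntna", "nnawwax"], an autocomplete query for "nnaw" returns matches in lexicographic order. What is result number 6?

Words with prefix "nnaw", in lexicographic order: "nnawa", "nnawwawa", "nnawwawat", "nnawwax", "nnawwxnxww", "nnawwxwwx", "nnawwxx"
The 6th is nnawwxwwx.

nnawwxwwx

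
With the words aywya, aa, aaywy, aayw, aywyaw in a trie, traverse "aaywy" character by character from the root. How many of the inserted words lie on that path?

3

Traverse "aaywy" character by character; count nodes along the way that are marked as word ends.
Prefixes of the query that are stored words: "aa", "aayw", "aaywy"
Count: 3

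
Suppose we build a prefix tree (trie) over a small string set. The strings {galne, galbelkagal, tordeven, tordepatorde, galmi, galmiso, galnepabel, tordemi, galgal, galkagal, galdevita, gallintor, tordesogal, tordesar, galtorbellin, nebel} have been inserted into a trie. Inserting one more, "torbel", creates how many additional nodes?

3

Walking "torbel" from the root, the first 3 characters ("tor") follow existing edges; "b" is the first miss.
New nodes needed: |"torbel"| − 3 = 6 − 3 = 3.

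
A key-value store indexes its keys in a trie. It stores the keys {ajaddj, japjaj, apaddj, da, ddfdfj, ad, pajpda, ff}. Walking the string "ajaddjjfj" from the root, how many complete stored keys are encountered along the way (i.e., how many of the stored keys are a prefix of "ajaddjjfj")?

1

Traverse "ajaddjjfj" character by character; count nodes along the way that are marked as word ends.
Prefixes of the query that are stored words: "ajaddj"
Count: 1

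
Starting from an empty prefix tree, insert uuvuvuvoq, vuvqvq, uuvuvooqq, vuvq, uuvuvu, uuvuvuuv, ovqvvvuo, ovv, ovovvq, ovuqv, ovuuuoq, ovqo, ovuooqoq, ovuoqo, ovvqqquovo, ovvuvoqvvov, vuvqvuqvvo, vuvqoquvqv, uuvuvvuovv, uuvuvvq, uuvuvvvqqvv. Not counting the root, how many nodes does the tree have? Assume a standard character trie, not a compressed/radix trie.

86

Count nodes per top-level branch (shared prefixes stored once):
  'o'-branch (ovovvq, ovqo, ovqvvvuo, ovuooqoq, ovuoqo, ovuqv, ovuuuoq, ovv, ovvqqquovo, ovvuvoqvvov): 43 nodes
  'u'-branch (uuvuvooqq, uuvuvu, uuvuvuuv, uuvuvuvoq, uuvuvvq, uuvuvvuovv, uuvuvvvqqvv): 26 nodes
  'v'-branch (vuvq, vuvqoquvqv, vuvqvq, vuvqvuqvvo): 17 nodes
Sum: 86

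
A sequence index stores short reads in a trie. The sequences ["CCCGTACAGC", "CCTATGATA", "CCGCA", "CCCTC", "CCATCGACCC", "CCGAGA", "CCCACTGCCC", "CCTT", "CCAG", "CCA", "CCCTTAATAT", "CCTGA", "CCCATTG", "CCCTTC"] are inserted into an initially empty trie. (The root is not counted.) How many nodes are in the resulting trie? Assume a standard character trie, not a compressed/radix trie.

54

For each word, the new-node count is its length minus the longest prefix already in the trie:
  "CCCGTACAGC" → 10 new (C, C, C, G, T, A, C, A, G, C)
  "CCTATGATA" → prefix "CC" already present; 7 new (T, A, T, G, A, T, A)
  "CCGCA" → prefix "CC" already present; 3 new (G, C, A)
  "CCCTC" → prefix "CCC" already present; 2 new (T, C)
  "CCATCGACCC" → prefix "CC" already present; 8 new (A, T, C, G, A, C, C, C)
  "CCGAGA" → prefix "CCG" already present; 3 new (A, G, A)
  "CCCACTGCCC" → prefix "CCC" already present; 7 new (A, C, T, G, C, C, C)
  "CCTT" → prefix "CCT" already present; 1 new (T)
  "CCAG" → prefix "CCA" already present; 1 new (G)
  "CCA" → prefix "CCA" already present; 0 new (none)
  "CCCTTAATAT" → prefix "CCCT" already present; 6 new (T, A, A, T, A, T)
  "CCTGA" → prefix "CCT" already present; 2 new (G, A)
  "CCCATTG" → prefix "CCCA" already present; 3 new (T, T, G)
  "CCCTTC" → prefix "CCCTT" already present; 1 new (C)
Total nodes = 10 + 7 + 3 + 2 + 8 + 3 + 7 + 1 + 1 + 0 + 6 + 2 + 3 + 1 = 54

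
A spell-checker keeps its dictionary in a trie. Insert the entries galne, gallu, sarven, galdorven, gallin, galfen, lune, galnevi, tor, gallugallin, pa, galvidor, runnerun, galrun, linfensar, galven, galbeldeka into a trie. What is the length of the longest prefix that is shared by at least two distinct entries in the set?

5

The deepest shared node is where two words last agree before diverging.
"gallu" and "gallugallin" agree on "gallu" (5 characters) before diverging; nothing deeper is shared.
Longest shared-prefix length: 5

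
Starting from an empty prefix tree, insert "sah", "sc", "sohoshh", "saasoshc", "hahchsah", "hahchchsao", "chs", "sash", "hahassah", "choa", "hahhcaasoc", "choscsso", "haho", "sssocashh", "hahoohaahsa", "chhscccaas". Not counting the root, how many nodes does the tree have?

77

For each word, the new-node count is its length minus the longest prefix already in the trie:
  "sah" → 3 new (s, a, h)
  "sc" → prefix "s" already present; 1 new (c)
  "sohoshh" → prefix "s" already present; 6 new (o, h, o, s, h, h)
  "saasoshc" → prefix "sa" already present; 6 new (a, s, o, s, h, c)
  "hahchsah" → 8 new (h, a, h, c, h, s, a, h)
  "hahchchsao" → prefix "hahch" already present; 5 new (c, h, s, a, o)
  "chs" → 3 new (c, h, s)
  "sash" → prefix "sa" already present; 2 new (s, h)
  "hahassah" → prefix "hah" already present; 5 new (a, s, s, a, h)
  "choa" → prefix "ch" already present; 2 new (o, a)
  "hahhcaasoc" → prefix "hah" already present; 7 new (h, c, a, a, s, o, c)
  "choscsso" → prefix "cho" already present; 5 new (s, c, s, s, o)
  "haho" → prefix "hah" already present; 1 new (o)
  "sssocashh" → prefix "s" already present; 8 new (s, s, o, c, a, s, h, h)
  "hahoohaahsa" → prefix "haho" already present; 7 new (o, h, a, a, h, s, a)
  "chhscccaas" → prefix "ch" already present; 8 new (h, s, c, c, c, a, a, s)
Total nodes = 3 + 1 + 6 + 6 + 8 + 5 + 3 + 2 + 5 + 2 + 7 + 5 + 1 + 8 + 7 + 8 = 77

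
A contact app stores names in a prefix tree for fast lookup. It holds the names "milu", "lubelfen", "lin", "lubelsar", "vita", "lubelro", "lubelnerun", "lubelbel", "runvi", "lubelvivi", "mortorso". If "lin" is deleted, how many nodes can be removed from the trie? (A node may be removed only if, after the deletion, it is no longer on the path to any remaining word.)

After clearing the end-marker at "lin", prune upward until reaching a node still needed by another word.
The suffix "in" (2 nodes) is used only by "lin"; the node for "l" still has the child "u", so pruning stops there.
Nodes removed: 2

2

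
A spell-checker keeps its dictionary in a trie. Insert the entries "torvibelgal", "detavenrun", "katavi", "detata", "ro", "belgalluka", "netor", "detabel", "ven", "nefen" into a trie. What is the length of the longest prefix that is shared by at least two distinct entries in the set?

Equivalently: take the maximum, over all pairs, of their longest common prefix length.
"detabel" and "detata" agree on "deta" (4 characters) before diverging; nothing deeper is shared.
Longest shared-prefix length: 4

4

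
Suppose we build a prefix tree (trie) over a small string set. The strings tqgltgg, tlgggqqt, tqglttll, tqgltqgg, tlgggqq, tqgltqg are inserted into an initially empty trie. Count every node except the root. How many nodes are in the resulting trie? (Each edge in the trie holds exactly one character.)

20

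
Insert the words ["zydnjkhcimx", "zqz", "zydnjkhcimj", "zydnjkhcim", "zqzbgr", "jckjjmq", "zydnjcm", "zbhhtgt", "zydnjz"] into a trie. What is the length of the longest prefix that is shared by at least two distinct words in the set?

10

The deepest shared node is where two words last agree before diverging.
"zydnjkhcim" and "zydnjkhcimj" agree on "zydnjkhcim" (10 characters) before diverging; nothing deeper is shared.
Longest shared-prefix length: 10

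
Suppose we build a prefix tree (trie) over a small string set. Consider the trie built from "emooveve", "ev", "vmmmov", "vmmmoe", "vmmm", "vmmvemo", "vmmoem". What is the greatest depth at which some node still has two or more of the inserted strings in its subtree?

The deepest shared node is where two words last agree before diverging.
e.g. "vmmmoe" and "vmmmov" share the prefix "vmmmo" of length 5; no pair shares a longer one.
Longest shared-prefix length: 5

5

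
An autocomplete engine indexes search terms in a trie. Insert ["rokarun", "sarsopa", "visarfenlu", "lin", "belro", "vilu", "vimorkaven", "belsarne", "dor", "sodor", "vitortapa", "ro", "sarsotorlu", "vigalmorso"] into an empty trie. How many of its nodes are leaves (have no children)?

13

Leaves are exactly the stored words that no other stored word extends.
Those words: "belro", "belsarne", "dor", "lin", "rokarun", "sarsopa", "sarsotorlu", "sodor", "vigalmorso", "vilu", "vimorkaven", "visarfenlu", "vitortapa"
Leaf count: 13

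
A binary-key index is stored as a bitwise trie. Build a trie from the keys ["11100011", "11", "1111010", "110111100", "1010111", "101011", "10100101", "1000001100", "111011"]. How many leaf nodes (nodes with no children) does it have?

Leaves are exactly the stored words that no other stored word extends.
Those words: "1000001100", "10100101", "1010111", "110111100", "11100011", "111011", "1111010"
Leaf count: 7

7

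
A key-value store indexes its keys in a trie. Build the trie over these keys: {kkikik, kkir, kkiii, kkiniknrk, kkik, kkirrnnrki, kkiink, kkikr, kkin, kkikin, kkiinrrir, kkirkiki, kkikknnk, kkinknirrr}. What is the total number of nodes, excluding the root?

Count nodes per top-level branch (shared prefixes stored once):
  'k'-branch (kkiii, kkiink, kkiinrrir, kkik, kkikik, kkikin, kkikknnk, kkikr, kkin, kkiniknrk, kkinknirrr, kkir, kkirkiki, kkirrnnrki): 43 nodes
Sum: 43

43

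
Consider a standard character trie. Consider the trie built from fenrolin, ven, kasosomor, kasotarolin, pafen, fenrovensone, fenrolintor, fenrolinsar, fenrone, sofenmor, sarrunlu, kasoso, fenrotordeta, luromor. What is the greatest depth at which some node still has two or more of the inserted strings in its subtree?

Look for the deepest trie node that still has at least two words in its subtree.
e.g. "fenrolin" and "fenrolinsar" share the prefix "fenrolin" of length 8; no pair shares a longer one.
Longest shared-prefix length: 8

8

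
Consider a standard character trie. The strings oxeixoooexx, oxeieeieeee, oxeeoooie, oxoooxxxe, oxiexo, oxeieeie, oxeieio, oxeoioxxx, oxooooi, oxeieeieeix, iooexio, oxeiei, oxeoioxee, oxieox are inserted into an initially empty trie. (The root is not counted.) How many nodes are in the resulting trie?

58

For each word, the new-node count is its length minus the longest prefix already in the trie:
  "oxeixoooexx" → 11 new (o, x, e, i, x, o, o, o, e, x, x)
  "oxeieeieeee" → prefix "oxei" already present; 7 new (e, e, i, e, e, e, e)
  "oxeeoooie" → prefix "oxe" already present; 6 new (e, o, o, o, i, e)
  "oxoooxxxe" → prefix "ox" already present; 7 new (o, o, o, x, x, x, e)
  "oxiexo" → prefix "ox" already present; 4 new (i, e, x, o)
  "oxeieeie" → prefix "oxeieeie" already present; 0 new (none)
  "oxeieio" → prefix "oxeie" already present; 2 new (i, o)
  "oxeoioxxx" → prefix "oxe" already present; 6 new (o, i, o, x, x, x)
  "oxooooi" → prefix "oxooo" already present; 2 new (o, i)
  "oxeieeieeix" → prefix "oxeieeiee" already present; 2 new (i, x)
  "iooexio" → 7 new (i, o, o, e, x, i, o)
  "oxeiei" → prefix "oxeiei" already present; 0 new (none)
  "oxeoioxee" → prefix "oxeoiox" already present; 2 new (e, e)
  "oxieox" → prefix "oxie" already present; 2 new (o, x)
Total nodes = 11 + 7 + 6 + 7 + 4 + 0 + 2 + 6 + 2 + 2 + 7 + 0 + 2 + 2 = 58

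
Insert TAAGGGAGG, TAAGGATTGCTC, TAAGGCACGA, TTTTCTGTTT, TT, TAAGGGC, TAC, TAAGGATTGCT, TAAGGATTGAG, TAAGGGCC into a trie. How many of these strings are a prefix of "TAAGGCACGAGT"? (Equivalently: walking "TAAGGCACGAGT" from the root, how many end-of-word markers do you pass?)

1

Check each prefix of "TAAGGCACGAGT" against the stored set — each match is an end-marker on the path.
Prefixes of the query that are stored words: "TAAGGCACGA"
Count: 1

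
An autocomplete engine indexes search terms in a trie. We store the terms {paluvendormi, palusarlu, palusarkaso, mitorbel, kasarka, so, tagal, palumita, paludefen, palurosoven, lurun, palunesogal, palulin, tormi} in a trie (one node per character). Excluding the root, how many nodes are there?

Trace insertions, counting only characters that open a new branch:
  "paluvendormi" → 12 new (p, a, l, u, v, e, n, d, o, r, m, i)
  "palusarlu" → prefix "palu" already present; 5 new (s, a, r, l, u)
  "palusarkaso" → prefix "palusar" already present; 4 new (k, a, s, o)
  "mitorbel" → 8 new (m, i, t, o, r, b, e, l)
  "kasarka" → 7 new (k, a, s, a, r, k, a)
  "so" → 2 new (s, o)
  "tagal" → 5 new (t, a, g, a, l)
  "palumita" → prefix "palu" already present; 4 new (m, i, t, a)
  "paludefen" → prefix "palu" already present; 5 new (d, e, f, e, n)
  "palurosoven" → prefix "palu" already present; 7 new (r, o, s, o, v, e, n)
  "lurun" → 5 new (l, u, r, u, n)
  "palunesogal" → prefix "palu" already present; 7 new (n, e, s, o, g, a, l)
  "palulin" → prefix "palu" already present; 3 new (l, i, n)
  "tormi" → prefix "t" already present; 4 new (o, r, m, i)
Total nodes = 12 + 5 + 4 + 8 + 7 + 2 + 5 + 4 + 5 + 7 + 5 + 7 + 3 + 4 = 78

78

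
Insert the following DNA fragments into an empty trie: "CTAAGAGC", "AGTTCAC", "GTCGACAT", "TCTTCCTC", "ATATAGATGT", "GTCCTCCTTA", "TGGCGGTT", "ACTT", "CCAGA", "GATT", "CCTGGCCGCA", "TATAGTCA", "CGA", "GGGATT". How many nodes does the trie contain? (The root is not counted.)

86

For each word, the new-node count is its length minus the longest prefix already in the trie:
  "CTAAGAGC" → 8 new (C, T, A, A, G, A, G, C)
  "AGTTCAC" → 7 new (A, G, T, T, C, A, C)
  "GTCGACAT" → 8 new (G, T, C, G, A, C, A, T)
  "TCTTCCTC" → 8 new (T, C, T, T, C, C, T, C)
  "ATATAGATGT" → prefix "A" already present; 9 new (T, A, T, A, G, A, T, G, T)
  "GTCCTCCTTA" → prefix "GTC" already present; 7 new (C, T, C, C, T, T, A)
  "TGGCGGTT" → prefix "T" already present; 7 new (G, G, C, G, G, T, T)
  "ACTT" → prefix "A" already present; 3 new (C, T, T)
  "CCAGA" → prefix "C" already present; 4 new (C, A, G, A)
  "GATT" → prefix "G" already present; 3 new (A, T, T)
  "CCTGGCCGCA" → prefix "CC" already present; 8 new (T, G, G, C, C, G, C, A)
  "TATAGTCA" → prefix "T" already present; 7 new (A, T, A, G, T, C, A)
  "CGA" → prefix "C" already present; 2 new (G, A)
  "GGGATT" → prefix "G" already present; 5 new (G, G, A, T, T)
Total nodes = 8 + 7 + 8 + 8 + 9 + 7 + 7 + 3 + 4 + 3 + 8 + 7 + 2 + 5 = 86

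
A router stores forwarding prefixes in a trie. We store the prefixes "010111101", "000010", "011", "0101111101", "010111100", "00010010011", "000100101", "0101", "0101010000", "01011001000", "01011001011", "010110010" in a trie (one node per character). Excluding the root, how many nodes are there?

Count nodes per top-level branch (shared prefixes stored once):
  '0'-branch (000010, 00010010011, 000100101, 0101, 0101010000, 010110010, 01011001000, 01011001011, 010111100, 010111101, 0101111101, 011): 42 nodes
Sum: 42

42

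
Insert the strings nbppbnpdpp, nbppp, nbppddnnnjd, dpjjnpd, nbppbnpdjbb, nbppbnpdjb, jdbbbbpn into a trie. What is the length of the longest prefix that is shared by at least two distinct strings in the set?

Equivalently: take the maximum, over all pairs, of their longest common prefix length.
e.g. "nbppbnpdjb" and "nbppbnpdjbb" share the prefix "nbppbnpdjb" of length 10; no pair shares a longer one.
Longest shared-prefix length: 10

10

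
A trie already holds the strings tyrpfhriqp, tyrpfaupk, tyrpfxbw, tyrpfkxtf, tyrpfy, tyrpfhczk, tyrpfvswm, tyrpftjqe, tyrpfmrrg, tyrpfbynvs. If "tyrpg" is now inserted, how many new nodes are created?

1

The longest prefix of "tyrpg" already in the trie is "tyrp" (length 4).
Each of the 1 remaining characters creates one node.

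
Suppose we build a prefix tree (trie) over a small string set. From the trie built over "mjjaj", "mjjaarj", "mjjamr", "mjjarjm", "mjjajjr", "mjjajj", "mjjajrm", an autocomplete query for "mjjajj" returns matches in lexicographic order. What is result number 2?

Filter for "mjjajj…" and sort: "mjjajj", "mjjajjr"
The 2nd is mjjajjr.

mjjajjr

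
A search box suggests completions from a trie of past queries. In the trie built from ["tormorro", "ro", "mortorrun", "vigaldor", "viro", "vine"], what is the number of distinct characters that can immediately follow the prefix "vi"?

Walk "vi" from the root, arriving at one node.
Characters that immediately follow "vi" among the stored strings: {g, n, r}.
That node has 3 child edges.

3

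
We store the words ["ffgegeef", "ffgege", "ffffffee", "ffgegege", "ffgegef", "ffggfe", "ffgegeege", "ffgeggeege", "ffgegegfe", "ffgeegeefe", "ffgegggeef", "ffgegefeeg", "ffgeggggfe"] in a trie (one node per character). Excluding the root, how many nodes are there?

45

Insert word by word; a character creates a node only if that edge doesn't already exist:
  "ffgegeef" → 8 new (f, f, g, e, g, e, e, f)
  "ffgege" → prefix "ffgege" already present; 0 new (none)
  "ffffffee" → prefix "ff" already present; 6 new (f, f, f, f, e, e)
  "ffgegege" → prefix "ffgege" already present; 2 new (g, e)
  "ffgegef" → prefix "ffgege" already present; 1 new (f)
  "ffggfe" → prefix "ffg" already present; 3 new (g, f, e)
  "ffgegeege" → prefix "ffgegee" already present; 2 new (g, e)
  "ffgeggeege" → prefix "ffgeg" already present; 5 new (g, e, e, g, e)
  "ffgegegfe" → prefix "ffgegeg" already present; 2 new (f, e)
  "ffgeegeefe" → prefix "ffge" already present; 6 new (e, g, e, e, f, e)
  "ffgegggeef" → prefix "ffgegg" already present; 4 new (g, e, e, f)
  "ffgegefeeg" → prefix "ffgegef" already present; 3 new (e, e, g)
  "ffgeggggfe" → prefix "ffgeggg" already present; 3 new (g, f, e)
Total nodes = 8 + 0 + 6 + 2 + 1 + 3 + 2 + 5 + 2 + 6 + 4 + 3 + 3 = 45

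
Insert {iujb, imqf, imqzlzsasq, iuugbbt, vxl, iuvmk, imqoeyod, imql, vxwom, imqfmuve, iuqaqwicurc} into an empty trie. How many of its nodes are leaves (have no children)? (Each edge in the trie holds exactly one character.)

Leaves are exactly the stored words that no other stored word extends.
Those words: "imqfmuve", "imql", "imqoeyod", "imqzlzsasq", "iujb", "iuqaqwicurc", "iuugbbt", "iuvmk", "vxl", "vxwom"
Leaf count: 10

10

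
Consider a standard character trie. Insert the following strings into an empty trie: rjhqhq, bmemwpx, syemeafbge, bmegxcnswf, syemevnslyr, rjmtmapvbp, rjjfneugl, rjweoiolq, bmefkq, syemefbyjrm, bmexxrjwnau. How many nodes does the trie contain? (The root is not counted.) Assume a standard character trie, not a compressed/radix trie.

Insert word by word; a character creates a node only if that edge doesn't already exist:
  "rjhqhq" → 6 new (r, j, h, q, h, q)
  "bmemwpx" → 7 new (b, m, e, m, w, p, x)
  "syemeafbge" → 10 new (s, y, e, m, e, a, f, b, g, e)
  "bmegxcnswf" → prefix "bme" already present; 7 new (g, x, c, n, s, w, f)
  "syemevnslyr" → prefix "syeme" already present; 6 new (v, n, s, l, y, r)
  "rjmtmapvbp" → prefix "rj" already present; 8 new (m, t, m, a, p, v, b, p)
  "rjjfneugl" → prefix "rj" already present; 7 new (j, f, n, e, u, g, l)
  "rjweoiolq" → prefix "rj" already present; 7 new (w, e, o, i, o, l, q)
  "bmefkq" → prefix "bme" already present; 3 new (f, k, q)
  "syemefbyjrm" → prefix "syeme" already present; 6 new (f, b, y, j, r, m)
  "bmexxrjwnau" → prefix "bme" already present; 8 new (x, x, r, j, w, n, a, u)
Total nodes = 6 + 7 + 10 + 7 + 6 + 8 + 7 + 7 + 3 + 6 + 8 = 75

75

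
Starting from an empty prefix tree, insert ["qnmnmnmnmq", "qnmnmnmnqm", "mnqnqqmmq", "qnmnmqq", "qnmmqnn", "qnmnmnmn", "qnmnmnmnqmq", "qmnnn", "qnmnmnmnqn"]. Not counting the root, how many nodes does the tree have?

33

For each word, the new-node count is its length minus the longest prefix already in the trie:
  "qnmnmnmnmq" → 10 new (q, n, m, n, m, n, m, n, m, q)
  "qnmnmnmnqm" → prefix "qnmnmnmn" already present; 2 new (q, m)
  "mnqnqqmmq" → 9 new (m, n, q, n, q, q, m, m, q)
  "qnmnmqq" → prefix "qnmnm" already present; 2 new (q, q)
  "qnmmqnn" → prefix "qnm" already present; 4 new (m, q, n, n)
  "qnmnmnmn" → prefix "qnmnmnmn" already present; 0 new (none)
  "qnmnmnmnqmq" → prefix "qnmnmnmnqm" already present; 1 new (q)
  "qmnnn" → prefix "q" already present; 4 new (m, n, n, n)
  "qnmnmnmnqn" → prefix "qnmnmnmnq" already present; 1 new (n)
Total nodes = 10 + 2 + 9 + 2 + 4 + 0 + 1 + 4 + 1 = 33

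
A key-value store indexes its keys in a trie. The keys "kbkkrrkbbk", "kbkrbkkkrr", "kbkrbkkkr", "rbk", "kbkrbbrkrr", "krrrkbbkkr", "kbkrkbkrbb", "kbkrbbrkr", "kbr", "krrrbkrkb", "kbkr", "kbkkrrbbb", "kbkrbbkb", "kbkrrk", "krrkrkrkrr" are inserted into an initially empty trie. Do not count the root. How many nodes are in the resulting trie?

For each word, the new-node count is its length minus the longest prefix already in the trie:
  "kbkkrrkbbk" → 10 new (k, b, k, k, r, r, k, b, b, k)
  "kbkrbkkkrr" → prefix "kbk" already present; 7 new (r, b, k, k, k, r, r)
  "kbkrbkkkr" → prefix "kbkrbkkkr" already present; 0 new (none)
  "rbk" → 3 new (r, b, k)
  "kbkrbbrkrr" → prefix "kbkrb" already present; 5 new (b, r, k, r, r)
  "krrrkbbkkr" → prefix "k" already present; 9 new (r, r, r, k, b, b, k, k, r)
  "kbkrkbkrbb" → prefix "kbkr" already present; 6 new (k, b, k, r, b, b)
  "kbkrbbrkr" → prefix "kbkrbbrkr" already present; 0 new (none)
  "kbr" → prefix "kb" already present; 1 new (r)
  "krrrbkrkb" → prefix "krrr" already present; 5 new (b, k, r, k, b)
  "kbkr" → prefix "kbkr" already present; 0 new (none)
  "kbkkrrbbb" → prefix "kbkkrr" already present; 3 new (b, b, b)
  "kbkrbbkb" → prefix "kbkrbb" already present; 2 new (k, b)
  "kbkrrk" → prefix "kbkr" already present; 2 new (r, k)
  "krrkrkrkrr" → prefix "krr" already present; 7 new (k, r, k, r, k, r, r)
Total nodes = 10 + 7 + 0 + 3 + 5 + 9 + 6 + 0 + 1 + 5 + 0 + 3 + 2 + 2 + 7 = 60

60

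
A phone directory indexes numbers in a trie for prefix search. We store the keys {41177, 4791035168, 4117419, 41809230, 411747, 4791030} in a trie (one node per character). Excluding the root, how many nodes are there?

25

For each word, the new-node count is its length minus the longest prefix already in the trie:
  "41177" → 5 new (4, 1, 1, 7, 7)
  "4791035168" → prefix "4" already present; 9 new (7, 9, 1, 0, 3, 5, 1, 6, 8)
  "4117419" → prefix "4117" already present; 3 new (4, 1, 9)
  "41809230" → prefix "41" already present; 6 new (8, 0, 9, 2, 3, 0)
  "411747" → prefix "41174" already present; 1 new (7)
  "4791030" → prefix "479103" already present; 1 new (0)
Total nodes = 5 + 9 + 3 + 6 + 1 + 1 = 25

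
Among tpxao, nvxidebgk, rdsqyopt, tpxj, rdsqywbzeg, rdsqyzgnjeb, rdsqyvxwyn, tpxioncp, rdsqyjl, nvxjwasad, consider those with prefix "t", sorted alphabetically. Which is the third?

DFS of the "t" subtree visits, in order: "tpxao", "tpxioncp", "tpxj"
Position 3: tpxj

tpxj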